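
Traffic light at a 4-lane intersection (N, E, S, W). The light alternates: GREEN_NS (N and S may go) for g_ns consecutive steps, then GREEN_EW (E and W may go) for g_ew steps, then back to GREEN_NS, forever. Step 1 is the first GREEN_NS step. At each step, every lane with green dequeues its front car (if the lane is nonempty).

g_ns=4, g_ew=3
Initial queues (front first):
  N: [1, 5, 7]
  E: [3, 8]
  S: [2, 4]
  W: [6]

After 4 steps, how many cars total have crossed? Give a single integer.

Step 1 [NS]: N:car1-GO,E:wait,S:car2-GO,W:wait | queues: N=2 E=2 S=1 W=1
Step 2 [NS]: N:car5-GO,E:wait,S:car4-GO,W:wait | queues: N=1 E=2 S=0 W=1
Step 3 [NS]: N:car7-GO,E:wait,S:empty,W:wait | queues: N=0 E=2 S=0 W=1
Step 4 [NS]: N:empty,E:wait,S:empty,W:wait | queues: N=0 E=2 S=0 W=1
Cars crossed by step 4: 5

Answer: 5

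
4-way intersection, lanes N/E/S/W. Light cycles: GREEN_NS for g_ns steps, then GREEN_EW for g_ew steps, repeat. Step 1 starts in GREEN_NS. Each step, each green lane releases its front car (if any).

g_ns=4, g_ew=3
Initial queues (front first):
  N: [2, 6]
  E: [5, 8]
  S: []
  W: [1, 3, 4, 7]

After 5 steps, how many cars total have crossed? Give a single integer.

Answer: 4

Derivation:
Step 1 [NS]: N:car2-GO,E:wait,S:empty,W:wait | queues: N=1 E=2 S=0 W=4
Step 2 [NS]: N:car6-GO,E:wait,S:empty,W:wait | queues: N=0 E=2 S=0 W=4
Step 3 [NS]: N:empty,E:wait,S:empty,W:wait | queues: N=0 E=2 S=0 W=4
Step 4 [NS]: N:empty,E:wait,S:empty,W:wait | queues: N=0 E=2 S=0 W=4
Step 5 [EW]: N:wait,E:car5-GO,S:wait,W:car1-GO | queues: N=0 E=1 S=0 W=3
Cars crossed by step 5: 4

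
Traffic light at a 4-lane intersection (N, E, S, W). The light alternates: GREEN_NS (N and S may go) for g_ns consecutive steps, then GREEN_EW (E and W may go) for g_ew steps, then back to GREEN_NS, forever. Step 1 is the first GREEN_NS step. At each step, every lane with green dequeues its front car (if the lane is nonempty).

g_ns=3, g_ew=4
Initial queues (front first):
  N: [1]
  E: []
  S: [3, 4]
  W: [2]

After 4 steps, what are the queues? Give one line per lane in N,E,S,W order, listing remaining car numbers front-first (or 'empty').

Step 1 [NS]: N:car1-GO,E:wait,S:car3-GO,W:wait | queues: N=0 E=0 S=1 W=1
Step 2 [NS]: N:empty,E:wait,S:car4-GO,W:wait | queues: N=0 E=0 S=0 W=1
Step 3 [NS]: N:empty,E:wait,S:empty,W:wait | queues: N=0 E=0 S=0 W=1
Step 4 [EW]: N:wait,E:empty,S:wait,W:car2-GO | queues: N=0 E=0 S=0 W=0

N: empty
E: empty
S: empty
W: empty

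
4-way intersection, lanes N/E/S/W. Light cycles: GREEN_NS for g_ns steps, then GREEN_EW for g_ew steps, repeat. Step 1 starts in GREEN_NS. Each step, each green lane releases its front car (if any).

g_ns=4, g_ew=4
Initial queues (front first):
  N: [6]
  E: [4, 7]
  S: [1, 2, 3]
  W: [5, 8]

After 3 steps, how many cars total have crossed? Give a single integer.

Step 1 [NS]: N:car6-GO,E:wait,S:car1-GO,W:wait | queues: N=0 E=2 S=2 W=2
Step 2 [NS]: N:empty,E:wait,S:car2-GO,W:wait | queues: N=0 E=2 S=1 W=2
Step 3 [NS]: N:empty,E:wait,S:car3-GO,W:wait | queues: N=0 E=2 S=0 W=2
Cars crossed by step 3: 4

Answer: 4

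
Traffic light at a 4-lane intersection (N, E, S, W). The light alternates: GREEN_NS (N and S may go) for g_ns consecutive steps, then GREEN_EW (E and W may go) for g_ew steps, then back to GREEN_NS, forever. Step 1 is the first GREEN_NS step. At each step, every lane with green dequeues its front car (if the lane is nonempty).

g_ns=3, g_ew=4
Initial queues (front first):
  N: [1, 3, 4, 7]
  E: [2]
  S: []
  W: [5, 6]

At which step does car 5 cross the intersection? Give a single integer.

Step 1 [NS]: N:car1-GO,E:wait,S:empty,W:wait | queues: N=3 E=1 S=0 W=2
Step 2 [NS]: N:car3-GO,E:wait,S:empty,W:wait | queues: N=2 E=1 S=0 W=2
Step 3 [NS]: N:car4-GO,E:wait,S:empty,W:wait | queues: N=1 E=1 S=0 W=2
Step 4 [EW]: N:wait,E:car2-GO,S:wait,W:car5-GO | queues: N=1 E=0 S=0 W=1
Step 5 [EW]: N:wait,E:empty,S:wait,W:car6-GO | queues: N=1 E=0 S=0 W=0
Step 6 [EW]: N:wait,E:empty,S:wait,W:empty | queues: N=1 E=0 S=0 W=0
Step 7 [EW]: N:wait,E:empty,S:wait,W:empty | queues: N=1 E=0 S=0 W=0
Step 8 [NS]: N:car7-GO,E:wait,S:empty,W:wait | queues: N=0 E=0 S=0 W=0
Car 5 crosses at step 4

4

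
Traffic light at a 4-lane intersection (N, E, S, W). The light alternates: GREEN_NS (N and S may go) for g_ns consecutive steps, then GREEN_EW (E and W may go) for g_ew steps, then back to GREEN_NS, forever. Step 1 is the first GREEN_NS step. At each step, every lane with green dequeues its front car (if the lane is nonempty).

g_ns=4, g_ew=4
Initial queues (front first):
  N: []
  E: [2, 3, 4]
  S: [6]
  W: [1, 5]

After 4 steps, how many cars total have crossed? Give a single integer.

Answer: 1

Derivation:
Step 1 [NS]: N:empty,E:wait,S:car6-GO,W:wait | queues: N=0 E=3 S=0 W=2
Step 2 [NS]: N:empty,E:wait,S:empty,W:wait | queues: N=0 E=3 S=0 W=2
Step 3 [NS]: N:empty,E:wait,S:empty,W:wait | queues: N=0 E=3 S=0 W=2
Step 4 [NS]: N:empty,E:wait,S:empty,W:wait | queues: N=0 E=3 S=0 W=2
Cars crossed by step 4: 1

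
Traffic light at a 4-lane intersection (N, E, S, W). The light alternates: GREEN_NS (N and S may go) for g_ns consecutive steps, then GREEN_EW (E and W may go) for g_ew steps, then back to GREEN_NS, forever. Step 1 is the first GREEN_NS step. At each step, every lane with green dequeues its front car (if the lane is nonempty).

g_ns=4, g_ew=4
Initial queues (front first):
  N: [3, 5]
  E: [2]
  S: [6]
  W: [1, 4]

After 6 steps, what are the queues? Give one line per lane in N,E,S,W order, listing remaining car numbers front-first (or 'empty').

Step 1 [NS]: N:car3-GO,E:wait,S:car6-GO,W:wait | queues: N=1 E=1 S=0 W=2
Step 2 [NS]: N:car5-GO,E:wait,S:empty,W:wait | queues: N=0 E=1 S=0 W=2
Step 3 [NS]: N:empty,E:wait,S:empty,W:wait | queues: N=0 E=1 S=0 W=2
Step 4 [NS]: N:empty,E:wait,S:empty,W:wait | queues: N=0 E=1 S=0 W=2
Step 5 [EW]: N:wait,E:car2-GO,S:wait,W:car1-GO | queues: N=0 E=0 S=0 W=1
Step 6 [EW]: N:wait,E:empty,S:wait,W:car4-GO | queues: N=0 E=0 S=0 W=0

N: empty
E: empty
S: empty
W: empty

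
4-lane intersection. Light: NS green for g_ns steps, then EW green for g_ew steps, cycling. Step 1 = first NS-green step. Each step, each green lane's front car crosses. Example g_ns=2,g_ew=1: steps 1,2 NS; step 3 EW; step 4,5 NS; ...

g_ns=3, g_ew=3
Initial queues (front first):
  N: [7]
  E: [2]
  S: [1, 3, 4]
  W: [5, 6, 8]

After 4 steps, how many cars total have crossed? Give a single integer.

Answer: 6

Derivation:
Step 1 [NS]: N:car7-GO,E:wait,S:car1-GO,W:wait | queues: N=0 E=1 S=2 W=3
Step 2 [NS]: N:empty,E:wait,S:car3-GO,W:wait | queues: N=0 E=1 S=1 W=3
Step 3 [NS]: N:empty,E:wait,S:car4-GO,W:wait | queues: N=0 E=1 S=0 W=3
Step 4 [EW]: N:wait,E:car2-GO,S:wait,W:car5-GO | queues: N=0 E=0 S=0 W=2
Cars crossed by step 4: 6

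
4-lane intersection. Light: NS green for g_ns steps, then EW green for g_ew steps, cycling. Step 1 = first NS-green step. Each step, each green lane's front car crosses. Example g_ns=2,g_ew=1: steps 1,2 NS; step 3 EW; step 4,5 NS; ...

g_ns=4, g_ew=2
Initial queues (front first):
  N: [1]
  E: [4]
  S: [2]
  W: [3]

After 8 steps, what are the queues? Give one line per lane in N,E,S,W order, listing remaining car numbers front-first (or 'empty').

Step 1 [NS]: N:car1-GO,E:wait,S:car2-GO,W:wait | queues: N=0 E=1 S=0 W=1
Step 2 [NS]: N:empty,E:wait,S:empty,W:wait | queues: N=0 E=1 S=0 W=1
Step 3 [NS]: N:empty,E:wait,S:empty,W:wait | queues: N=0 E=1 S=0 W=1
Step 4 [NS]: N:empty,E:wait,S:empty,W:wait | queues: N=0 E=1 S=0 W=1
Step 5 [EW]: N:wait,E:car4-GO,S:wait,W:car3-GO | queues: N=0 E=0 S=0 W=0

N: empty
E: empty
S: empty
W: empty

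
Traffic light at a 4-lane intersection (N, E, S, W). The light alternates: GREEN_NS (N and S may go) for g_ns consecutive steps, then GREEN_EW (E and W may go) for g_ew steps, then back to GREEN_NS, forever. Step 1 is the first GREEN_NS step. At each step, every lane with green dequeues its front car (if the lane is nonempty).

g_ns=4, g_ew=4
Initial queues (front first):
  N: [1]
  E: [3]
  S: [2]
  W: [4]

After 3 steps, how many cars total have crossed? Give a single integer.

Answer: 2

Derivation:
Step 1 [NS]: N:car1-GO,E:wait,S:car2-GO,W:wait | queues: N=0 E=1 S=0 W=1
Step 2 [NS]: N:empty,E:wait,S:empty,W:wait | queues: N=0 E=1 S=0 W=1
Step 3 [NS]: N:empty,E:wait,S:empty,W:wait | queues: N=0 E=1 S=0 W=1
Cars crossed by step 3: 2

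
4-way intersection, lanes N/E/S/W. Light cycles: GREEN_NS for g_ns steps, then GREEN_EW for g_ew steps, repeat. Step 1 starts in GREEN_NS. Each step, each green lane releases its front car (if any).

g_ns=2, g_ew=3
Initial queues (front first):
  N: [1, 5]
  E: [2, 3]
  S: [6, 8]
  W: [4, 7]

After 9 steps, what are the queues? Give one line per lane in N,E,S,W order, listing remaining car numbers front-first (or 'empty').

Step 1 [NS]: N:car1-GO,E:wait,S:car6-GO,W:wait | queues: N=1 E=2 S=1 W=2
Step 2 [NS]: N:car5-GO,E:wait,S:car8-GO,W:wait | queues: N=0 E=2 S=0 W=2
Step 3 [EW]: N:wait,E:car2-GO,S:wait,W:car4-GO | queues: N=0 E=1 S=0 W=1
Step 4 [EW]: N:wait,E:car3-GO,S:wait,W:car7-GO | queues: N=0 E=0 S=0 W=0

N: empty
E: empty
S: empty
W: empty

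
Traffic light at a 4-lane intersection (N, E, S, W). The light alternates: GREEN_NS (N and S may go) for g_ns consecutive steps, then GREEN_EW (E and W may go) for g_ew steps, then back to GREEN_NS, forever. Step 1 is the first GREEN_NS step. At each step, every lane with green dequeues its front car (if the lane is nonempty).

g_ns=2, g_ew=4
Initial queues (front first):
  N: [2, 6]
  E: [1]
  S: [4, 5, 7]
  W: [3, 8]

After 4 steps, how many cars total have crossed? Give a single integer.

Step 1 [NS]: N:car2-GO,E:wait,S:car4-GO,W:wait | queues: N=1 E=1 S=2 W=2
Step 2 [NS]: N:car6-GO,E:wait,S:car5-GO,W:wait | queues: N=0 E=1 S=1 W=2
Step 3 [EW]: N:wait,E:car1-GO,S:wait,W:car3-GO | queues: N=0 E=0 S=1 W=1
Step 4 [EW]: N:wait,E:empty,S:wait,W:car8-GO | queues: N=0 E=0 S=1 W=0
Cars crossed by step 4: 7

Answer: 7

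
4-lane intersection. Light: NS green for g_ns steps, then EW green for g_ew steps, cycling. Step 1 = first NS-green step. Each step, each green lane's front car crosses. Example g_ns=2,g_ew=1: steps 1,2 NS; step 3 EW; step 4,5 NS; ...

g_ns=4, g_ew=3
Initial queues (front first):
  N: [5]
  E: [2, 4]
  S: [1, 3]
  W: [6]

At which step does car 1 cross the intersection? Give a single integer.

Step 1 [NS]: N:car5-GO,E:wait,S:car1-GO,W:wait | queues: N=0 E=2 S=1 W=1
Step 2 [NS]: N:empty,E:wait,S:car3-GO,W:wait | queues: N=0 E=2 S=0 W=1
Step 3 [NS]: N:empty,E:wait,S:empty,W:wait | queues: N=0 E=2 S=0 W=1
Step 4 [NS]: N:empty,E:wait,S:empty,W:wait | queues: N=0 E=2 S=0 W=1
Step 5 [EW]: N:wait,E:car2-GO,S:wait,W:car6-GO | queues: N=0 E=1 S=0 W=0
Step 6 [EW]: N:wait,E:car4-GO,S:wait,W:empty | queues: N=0 E=0 S=0 W=0
Car 1 crosses at step 1

1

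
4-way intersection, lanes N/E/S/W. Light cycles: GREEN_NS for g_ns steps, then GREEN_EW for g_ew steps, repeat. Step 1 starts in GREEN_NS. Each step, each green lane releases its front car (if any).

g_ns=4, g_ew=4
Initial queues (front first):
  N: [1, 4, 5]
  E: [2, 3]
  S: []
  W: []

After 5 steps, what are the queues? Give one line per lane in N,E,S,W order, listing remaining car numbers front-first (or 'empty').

Step 1 [NS]: N:car1-GO,E:wait,S:empty,W:wait | queues: N=2 E=2 S=0 W=0
Step 2 [NS]: N:car4-GO,E:wait,S:empty,W:wait | queues: N=1 E=2 S=0 W=0
Step 3 [NS]: N:car5-GO,E:wait,S:empty,W:wait | queues: N=0 E=2 S=0 W=0
Step 4 [NS]: N:empty,E:wait,S:empty,W:wait | queues: N=0 E=2 S=0 W=0
Step 5 [EW]: N:wait,E:car2-GO,S:wait,W:empty | queues: N=0 E=1 S=0 W=0

N: empty
E: 3
S: empty
W: empty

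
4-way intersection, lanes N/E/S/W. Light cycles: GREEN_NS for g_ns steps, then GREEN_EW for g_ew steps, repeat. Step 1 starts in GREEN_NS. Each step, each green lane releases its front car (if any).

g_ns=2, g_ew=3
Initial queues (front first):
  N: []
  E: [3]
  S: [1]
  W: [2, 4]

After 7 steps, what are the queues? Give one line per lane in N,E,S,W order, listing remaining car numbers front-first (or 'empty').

Step 1 [NS]: N:empty,E:wait,S:car1-GO,W:wait | queues: N=0 E=1 S=0 W=2
Step 2 [NS]: N:empty,E:wait,S:empty,W:wait | queues: N=0 E=1 S=0 W=2
Step 3 [EW]: N:wait,E:car3-GO,S:wait,W:car2-GO | queues: N=0 E=0 S=0 W=1
Step 4 [EW]: N:wait,E:empty,S:wait,W:car4-GO | queues: N=0 E=0 S=0 W=0

N: empty
E: empty
S: empty
W: empty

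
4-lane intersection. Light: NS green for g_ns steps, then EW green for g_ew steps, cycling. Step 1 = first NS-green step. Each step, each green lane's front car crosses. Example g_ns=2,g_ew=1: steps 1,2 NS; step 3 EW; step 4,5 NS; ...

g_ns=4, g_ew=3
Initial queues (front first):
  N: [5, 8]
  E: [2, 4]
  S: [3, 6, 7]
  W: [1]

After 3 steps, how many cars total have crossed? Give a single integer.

Step 1 [NS]: N:car5-GO,E:wait,S:car3-GO,W:wait | queues: N=1 E=2 S=2 W=1
Step 2 [NS]: N:car8-GO,E:wait,S:car6-GO,W:wait | queues: N=0 E=2 S=1 W=1
Step 3 [NS]: N:empty,E:wait,S:car7-GO,W:wait | queues: N=0 E=2 S=0 W=1
Cars crossed by step 3: 5

Answer: 5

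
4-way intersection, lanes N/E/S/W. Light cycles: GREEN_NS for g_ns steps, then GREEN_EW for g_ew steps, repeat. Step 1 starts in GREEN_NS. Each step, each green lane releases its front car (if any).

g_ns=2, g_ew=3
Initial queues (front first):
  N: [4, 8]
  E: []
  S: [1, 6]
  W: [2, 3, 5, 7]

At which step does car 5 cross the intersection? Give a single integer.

Step 1 [NS]: N:car4-GO,E:wait,S:car1-GO,W:wait | queues: N=1 E=0 S=1 W=4
Step 2 [NS]: N:car8-GO,E:wait,S:car6-GO,W:wait | queues: N=0 E=0 S=0 W=4
Step 3 [EW]: N:wait,E:empty,S:wait,W:car2-GO | queues: N=0 E=0 S=0 W=3
Step 4 [EW]: N:wait,E:empty,S:wait,W:car3-GO | queues: N=0 E=0 S=0 W=2
Step 5 [EW]: N:wait,E:empty,S:wait,W:car5-GO | queues: N=0 E=0 S=0 W=1
Step 6 [NS]: N:empty,E:wait,S:empty,W:wait | queues: N=0 E=0 S=0 W=1
Step 7 [NS]: N:empty,E:wait,S:empty,W:wait | queues: N=0 E=0 S=0 W=1
Step 8 [EW]: N:wait,E:empty,S:wait,W:car7-GO | queues: N=0 E=0 S=0 W=0
Car 5 crosses at step 5

5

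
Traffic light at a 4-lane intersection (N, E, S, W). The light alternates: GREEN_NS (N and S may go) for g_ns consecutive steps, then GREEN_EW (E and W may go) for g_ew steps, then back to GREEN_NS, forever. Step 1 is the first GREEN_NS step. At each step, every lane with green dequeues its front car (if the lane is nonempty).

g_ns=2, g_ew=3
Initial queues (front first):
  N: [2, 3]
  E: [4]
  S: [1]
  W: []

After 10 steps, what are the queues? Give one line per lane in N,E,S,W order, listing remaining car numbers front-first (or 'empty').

Step 1 [NS]: N:car2-GO,E:wait,S:car1-GO,W:wait | queues: N=1 E=1 S=0 W=0
Step 2 [NS]: N:car3-GO,E:wait,S:empty,W:wait | queues: N=0 E=1 S=0 W=0
Step 3 [EW]: N:wait,E:car4-GO,S:wait,W:empty | queues: N=0 E=0 S=0 W=0

N: empty
E: empty
S: empty
W: empty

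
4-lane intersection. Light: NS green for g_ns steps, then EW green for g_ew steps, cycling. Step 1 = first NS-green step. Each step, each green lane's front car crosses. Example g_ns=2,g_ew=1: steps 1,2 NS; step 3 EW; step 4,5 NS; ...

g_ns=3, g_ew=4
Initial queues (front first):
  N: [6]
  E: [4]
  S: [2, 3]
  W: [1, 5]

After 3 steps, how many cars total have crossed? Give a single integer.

Step 1 [NS]: N:car6-GO,E:wait,S:car2-GO,W:wait | queues: N=0 E=1 S=1 W=2
Step 2 [NS]: N:empty,E:wait,S:car3-GO,W:wait | queues: N=0 E=1 S=0 W=2
Step 3 [NS]: N:empty,E:wait,S:empty,W:wait | queues: N=0 E=1 S=0 W=2
Cars crossed by step 3: 3

Answer: 3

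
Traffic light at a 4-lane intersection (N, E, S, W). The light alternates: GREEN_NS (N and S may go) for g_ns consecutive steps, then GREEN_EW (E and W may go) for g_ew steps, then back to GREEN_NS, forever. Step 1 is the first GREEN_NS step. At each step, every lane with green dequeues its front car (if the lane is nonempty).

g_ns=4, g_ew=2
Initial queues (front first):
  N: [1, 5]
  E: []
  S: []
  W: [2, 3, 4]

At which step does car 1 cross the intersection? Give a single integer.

Step 1 [NS]: N:car1-GO,E:wait,S:empty,W:wait | queues: N=1 E=0 S=0 W=3
Step 2 [NS]: N:car5-GO,E:wait,S:empty,W:wait | queues: N=0 E=0 S=0 W=3
Step 3 [NS]: N:empty,E:wait,S:empty,W:wait | queues: N=0 E=0 S=0 W=3
Step 4 [NS]: N:empty,E:wait,S:empty,W:wait | queues: N=0 E=0 S=0 W=3
Step 5 [EW]: N:wait,E:empty,S:wait,W:car2-GO | queues: N=0 E=0 S=0 W=2
Step 6 [EW]: N:wait,E:empty,S:wait,W:car3-GO | queues: N=0 E=0 S=0 W=1
Step 7 [NS]: N:empty,E:wait,S:empty,W:wait | queues: N=0 E=0 S=0 W=1
Step 8 [NS]: N:empty,E:wait,S:empty,W:wait | queues: N=0 E=0 S=0 W=1
Step 9 [NS]: N:empty,E:wait,S:empty,W:wait | queues: N=0 E=0 S=0 W=1
Step 10 [NS]: N:empty,E:wait,S:empty,W:wait | queues: N=0 E=0 S=0 W=1
Step 11 [EW]: N:wait,E:empty,S:wait,W:car4-GO | queues: N=0 E=0 S=0 W=0
Car 1 crosses at step 1

1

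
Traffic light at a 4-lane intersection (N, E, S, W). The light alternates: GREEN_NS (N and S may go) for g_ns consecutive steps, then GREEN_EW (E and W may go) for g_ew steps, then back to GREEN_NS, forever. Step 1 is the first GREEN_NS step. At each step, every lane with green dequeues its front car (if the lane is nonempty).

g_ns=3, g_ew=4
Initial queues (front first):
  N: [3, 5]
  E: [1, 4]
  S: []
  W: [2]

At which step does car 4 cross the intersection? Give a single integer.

Step 1 [NS]: N:car3-GO,E:wait,S:empty,W:wait | queues: N=1 E=2 S=0 W=1
Step 2 [NS]: N:car5-GO,E:wait,S:empty,W:wait | queues: N=0 E=2 S=0 W=1
Step 3 [NS]: N:empty,E:wait,S:empty,W:wait | queues: N=0 E=2 S=0 W=1
Step 4 [EW]: N:wait,E:car1-GO,S:wait,W:car2-GO | queues: N=0 E=1 S=0 W=0
Step 5 [EW]: N:wait,E:car4-GO,S:wait,W:empty | queues: N=0 E=0 S=0 W=0
Car 4 crosses at step 5

5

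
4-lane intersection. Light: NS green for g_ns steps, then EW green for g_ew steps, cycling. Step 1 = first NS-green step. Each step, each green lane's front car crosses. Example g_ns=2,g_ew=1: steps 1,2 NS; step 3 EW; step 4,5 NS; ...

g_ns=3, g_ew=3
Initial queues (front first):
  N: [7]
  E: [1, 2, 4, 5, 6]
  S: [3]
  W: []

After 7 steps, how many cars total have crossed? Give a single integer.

Answer: 5

Derivation:
Step 1 [NS]: N:car7-GO,E:wait,S:car3-GO,W:wait | queues: N=0 E=5 S=0 W=0
Step 2 [NS]: N:empty,E:wait,S:empty,W:wait | queues: N=0 E=5 S=0 W=0
Step 3 [NS]: N:empty,E:wait,S:empty,W:wait | queues: N=0 E=5 S=0 W=0
Step 4 [EW]: N:wait,E:car1-GO,S:wait,W:empty | queues: N=0 E=4 S=0 W=0
Step 5 [EW]: N:wait,E:car2-GO,S:wait,W:empty | queues: N=0 E=3 S=0 W=0
Step 6 [EW]: N:wait,E:car4-GO,S:wait,W:empty | queues: N=0 E=2 S=0 W=0
Step 7 [NS]: N:empty,E:wait,S:empty,W:wait | queues: N=0 E=2 S=0 W=0
Cars crossed by step 7: 5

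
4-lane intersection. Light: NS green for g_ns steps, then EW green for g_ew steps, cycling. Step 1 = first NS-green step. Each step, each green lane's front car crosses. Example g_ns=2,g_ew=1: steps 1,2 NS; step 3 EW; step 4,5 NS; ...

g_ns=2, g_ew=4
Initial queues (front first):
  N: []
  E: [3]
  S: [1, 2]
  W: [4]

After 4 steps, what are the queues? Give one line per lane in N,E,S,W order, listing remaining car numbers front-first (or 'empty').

Step 1 [NS]: N:empty,E:wait,S:car1-GO,W:wait | queues: N=0 E=1 S=1 W=1
Step 2 [NS]: N:empty,E:wait,S:car2-GO,W:wait | queues: N=0 E=1 S=0 W=1
Step 3 [EW]: N:wait,E:car3-GO,S:wait,W:car4-GO | queues: N=0 E=0 S=0 W=0

N: empty
E: empty
S: empty
W: empty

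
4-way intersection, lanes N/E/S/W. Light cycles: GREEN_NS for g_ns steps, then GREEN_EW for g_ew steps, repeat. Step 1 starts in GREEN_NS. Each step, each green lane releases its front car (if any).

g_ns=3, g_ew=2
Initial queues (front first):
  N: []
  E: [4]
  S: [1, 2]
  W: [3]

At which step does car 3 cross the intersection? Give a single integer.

Step 1 [NS]: N:empty,E:wait,S:car1-GO,W:wait | queues: N=0 E=1 S=1 W=1
Step 2 [NS]: N:empty,E:wait,S:car2-GO,W:wait | queues: N=0 E=1 S=0 W=1
Step 3 [NS]: N:empty,E:wait,S:empty,W:wait | queues: N=0 E=1 S=0 W=1
Step 4 [EW]: N:wait,E:car4-GO,S:wait,W:car3-GO | queues: N=0 E=0 S=0 W=0
Car 3 crosses at step 4

4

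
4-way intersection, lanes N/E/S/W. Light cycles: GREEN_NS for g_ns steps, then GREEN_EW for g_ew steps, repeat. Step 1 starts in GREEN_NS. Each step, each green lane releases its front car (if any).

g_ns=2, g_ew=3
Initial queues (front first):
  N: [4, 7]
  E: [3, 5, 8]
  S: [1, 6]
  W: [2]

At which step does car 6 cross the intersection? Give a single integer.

Step 1 [NS]: N:car4-GO,E:wait,S:car1-GO,W:wait | queues: N=1 E=3 S=1 W=1
Step 2 [NS]: N:car7-GO,E:wait,S:car6-GO,W:wait | queues: N=0 E=3 S=0 W=1
Step 3 [EW]: N:wait,E:car3-GO,S:wait,W:car2-GO | queues: N=0 E=2 S=0 W=0
Step 4 [EW]: N:wait,E:car5-GO,S:wait,W:empty | queues: N=0 E=1 S=0 W=0
Step 5 [EW]: N:wait,E:car8-GO,S:wait,W:empty | queues: N=0 E=0 S=0 W=0
Car 6 crosses at step 2

2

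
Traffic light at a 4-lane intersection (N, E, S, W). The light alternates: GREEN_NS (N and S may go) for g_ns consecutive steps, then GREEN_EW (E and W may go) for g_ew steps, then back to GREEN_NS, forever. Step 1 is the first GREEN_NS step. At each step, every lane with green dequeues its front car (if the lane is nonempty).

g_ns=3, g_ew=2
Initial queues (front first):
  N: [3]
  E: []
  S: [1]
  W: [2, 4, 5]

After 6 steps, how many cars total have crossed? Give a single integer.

Step 1 [NS]: N:car3-GO,E:wait,S:car1-GO,W:wait | queues: N=0 E=0 S=0 W=3
Step 2 [NS]: N:empty,E:wait,S:empty,W:wait | queues: N=0 E=0 S=0 W=3
Step 3 [NS]: N:empty,E:wait,S:empty,W:wait | queues: N=0 E=0 S=0 W=3
Step 4 [EW]: N:wait,E:empty,S:wait,W:car2-GO | queues: N=0 E=0 S=0 W=2
Step 5 [EW]: N:wait,E:empty,S:wait,W:car4-GO | queues: N=0 E=0 S=0 W=1
Step 6 [NS]: N:empty,E:wait,S:empty,W:wait | queues: N=0 E=0 S=0 W=1
Cars crossed by step 6: 4

Answer: 4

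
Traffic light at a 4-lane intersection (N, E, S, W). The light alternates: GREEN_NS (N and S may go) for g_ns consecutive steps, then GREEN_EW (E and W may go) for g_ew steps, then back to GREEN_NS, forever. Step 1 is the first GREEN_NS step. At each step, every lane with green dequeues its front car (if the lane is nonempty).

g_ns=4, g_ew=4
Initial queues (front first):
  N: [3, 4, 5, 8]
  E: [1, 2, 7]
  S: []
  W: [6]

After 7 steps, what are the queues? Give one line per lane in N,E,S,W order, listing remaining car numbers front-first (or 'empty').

Step 1 [NS]: N:car3-GO,E:wait,S:empty,W:wait | queues: N=3 E=3 S=0 W=1
Step 2 [NS]: N:car4-GO,E:wait,S:empty,W:wait | queues: N=2 E=3 S=0 W=1
Step 3 [NS]: N:car5-GO,E:wait,S:empty,W:wait | queues: N=1 E=3 S=0 W=1
Step 4 [NS]: N:car8-GO,E:wait,S:empty,W:wait | queues: N=0 E=3 S=0 W=1
Step 5 [EW]: N:wait,E:car1-GO,S:wait,W:car6-GO | queues: N=0 E=2 S=0 W=0
Step 6 [EW]: N:wait,E:car2-GO,S:wait,W:empty | queues: N=0 E=1 S=0 W=0
Step 7 [EW]: N:wait,E:car7-GO,S:wait,W:empty | queues: N=0 E=0 S=0 W=0

N: empty
E: empty
S: empty
W: empty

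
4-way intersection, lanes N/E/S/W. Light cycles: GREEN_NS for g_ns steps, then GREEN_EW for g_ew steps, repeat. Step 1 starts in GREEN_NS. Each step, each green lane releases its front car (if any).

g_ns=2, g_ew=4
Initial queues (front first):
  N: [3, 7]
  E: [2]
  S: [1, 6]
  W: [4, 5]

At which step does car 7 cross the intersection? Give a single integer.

Step 1 [NS]: N:car3-GO,E:wait,S:car1-GO,W:wait | queues: N=1 E=1 S=1 W=2
Step 2 [NS]: N:car7-GO,E:wait,S:car6-GO,W:wait | queues: N=0 E=1 S=0 W=2
Step 3 [EW]: N:wait,E:car2-GO,S:wait,W:car4-GO | queues: N=0 E=0 S=0 W=1
Step 4 [EW]: N:wait,E:empty,S:wait,W:car5-GO | queues: N=0 E=0 S=0 W=0
Car 7 crosses at step 2

2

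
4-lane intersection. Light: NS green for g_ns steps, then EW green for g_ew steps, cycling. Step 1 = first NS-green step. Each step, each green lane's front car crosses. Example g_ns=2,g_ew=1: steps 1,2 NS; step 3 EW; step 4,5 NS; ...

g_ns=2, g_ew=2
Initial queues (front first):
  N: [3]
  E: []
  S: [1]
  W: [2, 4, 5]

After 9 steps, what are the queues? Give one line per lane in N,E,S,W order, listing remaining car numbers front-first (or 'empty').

Step 1 [NS]: N:car3-GO,E:wait,S:car1-GO,W:wait | queues: N=0 E=0 S=0 W=3
Step 2 [NS]: N:empty,E:wait,S:empty,W:wait | queues: N=0 E=0 S=0 W=3
Step 3 [EW]: N:wait,E:empty,S:wait,W:car2-GO | queues: N=0 E=0 S=0 W=2
Step 4 [EW]: N:wait,E:empty,S:wait,W:car4-GO | queues: N=0 E=0 S=0 W=1
Step 5 [NS]: N:empty,E:wait,S:empty,W:wait | queues: N=0 E=0 S=0 W=1
Step 6 [NS]: N:empty,E:wait,S:empty,W:wait | queues: N=0 E=0 S=0 W=1
Step 7 [EW]: N:wait,E:empty,S:wait,W:car5-GO | queues: N=0 E=0 S=0 W=0

N: empty
E: empty
S: empty
W: empty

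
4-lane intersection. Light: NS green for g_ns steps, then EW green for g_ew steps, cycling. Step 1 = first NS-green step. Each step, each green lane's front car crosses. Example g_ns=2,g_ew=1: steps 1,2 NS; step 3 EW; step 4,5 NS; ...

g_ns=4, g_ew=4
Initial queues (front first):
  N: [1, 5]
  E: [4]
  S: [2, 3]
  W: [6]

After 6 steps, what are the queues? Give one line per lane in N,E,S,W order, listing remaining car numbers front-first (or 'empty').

Step 1 [NS]: N:car1-GO,E:wait,S:car2-GO,W:wait | queues: N=1 E=1 S=1 W=1
Step 2 [NS]: N:car5-GO,E:wait,S:car3-GO,W:wait | queues: N=0 E=1 S=0 W=1
Step 3 [NS]: N:empty,E:wait,S:empty,W:wait | queues: N=0 E=1 S=0 W=1
Step 4 [NS]: N:empty,E:wait,S:empty,W:wait | queues: N=0 E=1 S=0 W=1
Step 5 [EW]: N:wait,E:car4-GO,S:wait,W:car6-GO | queues: N=0 E=0 S=0 W=0

N: empty
E: empty
S: empty
W: empty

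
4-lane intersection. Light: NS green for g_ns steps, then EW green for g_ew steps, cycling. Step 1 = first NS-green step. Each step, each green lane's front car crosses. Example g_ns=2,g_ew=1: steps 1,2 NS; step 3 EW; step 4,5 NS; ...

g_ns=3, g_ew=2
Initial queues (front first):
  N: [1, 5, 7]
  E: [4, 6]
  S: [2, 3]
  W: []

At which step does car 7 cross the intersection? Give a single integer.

Step 1 [NS]: N:car1-GO,E:wait,S:car2-GO,W:wait | queues: N=2 E=2 S=1 W=0
Step 2 [NS]: N:car5-GO,E:wait,S:car3-GO,W:wait | queues: N=1 E=2 S=0 W=0
Step 3 [NS]: N:car7-GO,E:wait,S:empty,W:wait | queues: N=0 E=2 S=0 W=0
Step 4 [EW]: N:wait,E:car4-GO,S:wait,W:empty | queues: N=0 E=1 S=0 W=0
Step 5 [EW]: N:wait,E:car6-GO,S:wait,W:empty | queues: N=0 E=0 S=0 W=0
Car 7 crosses at step 3

3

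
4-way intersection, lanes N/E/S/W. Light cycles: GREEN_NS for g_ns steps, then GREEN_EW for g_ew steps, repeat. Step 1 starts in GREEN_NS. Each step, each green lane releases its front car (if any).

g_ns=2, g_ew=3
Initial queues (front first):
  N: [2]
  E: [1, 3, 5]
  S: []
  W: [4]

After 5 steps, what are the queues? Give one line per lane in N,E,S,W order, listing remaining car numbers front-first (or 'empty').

Step 1 [NS]: N:car2-GO,E:wait,S:empty,W:wait | queues: N=0 E=3 S=0 W=1
Step 2 [NS]: N:empty,E:wait,S:empty,W:wait | queues: N=0 E=3 S=0 W=1
Step 3 [EW]: N:wait,E:car1-GO,S:wait,W:car4-GO | queues: N=0 E=2 S=0 W=0
Step 4 [EW]: N:wait,E:car3-GO,S:wait,W:empty | queues: N=0 E=1 S=0 W=0
Step 5 [EW]: N:wait,E:car5-GO,S:wait,W:empty | queues: N=0 E=0 S=0 W=0

N: empty
E: empty
S: empty
W: empty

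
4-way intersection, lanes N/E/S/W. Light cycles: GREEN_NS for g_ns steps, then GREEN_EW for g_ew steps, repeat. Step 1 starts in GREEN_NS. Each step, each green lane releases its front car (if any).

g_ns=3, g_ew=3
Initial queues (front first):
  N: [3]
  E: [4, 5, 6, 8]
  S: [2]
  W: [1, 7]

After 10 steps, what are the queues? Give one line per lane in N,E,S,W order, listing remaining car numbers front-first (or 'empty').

Step 1 [NS]: N:car3-GO,E:wait,S:car2-GO,W:wait | queues: N=0 E=4 S=0 W=2
Step 2 [NS]: N:empty,E:wait,S:empty,W:wait | queues: N=0 E=4 S=0 W=2
Step 3 [NS]: N:empty,E:wait,S:empty,W:wait | queues: N=0 E=4 S=0 W=2
Step 4 [EW]: N:wait,E:car4-GO,S:wait,W:car1-GO | queues: N=0 E=3 S=0 W=1
Step 5 [EW]: N:wait,E:car5-GO,S:wait,W:car7-GO | queues: N=0 E=2 S=0 W=0
Step 6 [EW]: N:wait,E:car6-GO,S:wait,W:empty | queues: N=0 E=1 S=0 W=0
Step 7 [NS]: N:empty,E:wait,S:empty,W:wait | queues: N=0 E=1 S=0 W=0
Step 8 [NS]: N:empty,E:wait,S:empty,W:wait | queues: N=0 E=1 S=0 W=0
Step 9 [NS]: N:empty,E:wait,S:empty,W:wait | queues: N=0 E=1 S=0 W=0
Step 10 [EW]: N:wait,E:car8-GO,S:wait,W:empty | queues: N=0 E=0 S=0 W=0

N: empty
E: empty
S: empty
W: empty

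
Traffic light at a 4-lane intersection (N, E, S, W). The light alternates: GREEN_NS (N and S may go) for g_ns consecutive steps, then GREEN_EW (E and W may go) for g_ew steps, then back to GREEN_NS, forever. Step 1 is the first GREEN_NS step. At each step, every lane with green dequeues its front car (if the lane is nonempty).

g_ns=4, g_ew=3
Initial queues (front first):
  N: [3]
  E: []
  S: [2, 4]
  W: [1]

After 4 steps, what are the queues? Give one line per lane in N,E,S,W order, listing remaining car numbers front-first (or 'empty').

Step 1 [NS]: N:car3-GO,E:wait,S:car2-GO,W:wait | queues: N=0 E=0 S=1 W=1
Step 2 [NS]: N:empty,E:wait,S:car4-GO,W:wait | queues: N=0 E=0 S=0 W=1
Step 3 [NS]: N:empty,E:wait,S:empty,W:wait | queues: N=0 E=0 S=0 W=1
Step 4 [NS]: N:empty,E:wait,S:empty,W:wait | queues: N=0 E=0 S=0 W=1

N: empty
E: empty
S: empty
W: 1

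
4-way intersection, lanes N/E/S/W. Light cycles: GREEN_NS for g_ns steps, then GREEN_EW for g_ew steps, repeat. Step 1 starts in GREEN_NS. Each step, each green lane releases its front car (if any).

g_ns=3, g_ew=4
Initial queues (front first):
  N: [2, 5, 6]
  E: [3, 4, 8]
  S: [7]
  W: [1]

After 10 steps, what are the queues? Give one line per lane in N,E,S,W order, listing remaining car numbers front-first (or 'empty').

Step 1 [NS]: N:car2-GO,E:wait,S:car7-GO,W:wait | queues: N=2 E=3 S=0 W=1
Step 2 [NS]: N:car5-GO,E:wait,S:empty,W:wait | queues: N=1 E=3 S=0 W=1
Step 3 [NS]: N:car6-GO,E:wait,S:empty,W:wait | queues: N=0 E=3 S=0 W=1
Step 4 [EW]: N:wait,E:car3-GO,S:wait,W:car1-GO | queues: N=0 E=2 S=0 W=0
Step 5 [EW]: N:wait,E:car4-GO,S:wait,W:empty | queues: N=0 E=1 S=0 W=0
Step 6 [EW]: N:wait,E:car8-GO,S:wait,W:empty | queues: N=0 E=0 S=0 W=0

N: empty
E: empty
S: empty
W: empty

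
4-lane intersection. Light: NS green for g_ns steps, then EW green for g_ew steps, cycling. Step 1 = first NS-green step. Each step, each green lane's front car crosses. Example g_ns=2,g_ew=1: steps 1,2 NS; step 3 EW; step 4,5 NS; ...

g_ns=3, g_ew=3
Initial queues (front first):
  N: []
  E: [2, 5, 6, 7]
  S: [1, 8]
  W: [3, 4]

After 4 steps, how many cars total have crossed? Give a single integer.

Step 1 [NS]: N:empty,E:wait,S:car1-GO,W:wait | queues: N=0 E=4 S=1 W=2
Step 2 [NS]: N:empty,E:wait,S:car8-GO,W:wait | queues: N=0 E=4 S=0 W=2
Step 3 [NS]: N:empty,E:wait,S:empty,W:wait | queues: N=0 E=4 S=0 W=2
Step 4 [EW]: N:wait,E:car2-GO,S:wait,W:car3-GO | queues: N=0 E=3 S=0 W=1
Cars crossed by step 4: 4

Answer: 4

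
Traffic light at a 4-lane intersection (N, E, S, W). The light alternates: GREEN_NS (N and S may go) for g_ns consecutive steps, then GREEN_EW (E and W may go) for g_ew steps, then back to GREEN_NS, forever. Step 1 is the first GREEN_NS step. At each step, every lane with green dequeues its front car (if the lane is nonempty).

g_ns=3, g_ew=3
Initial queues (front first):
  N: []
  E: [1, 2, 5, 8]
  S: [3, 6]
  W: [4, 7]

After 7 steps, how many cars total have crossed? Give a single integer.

Step 1 [NS]: N:empty,E:wait,S:car3-GO,W:wait | queues: N=0 E=4 S=1 W=2
Step 2 [NS]: N:empty,E:wait,S:car6-GO,W:wait | queues: N=0 E=4 S=0 W=2
Step 3 [NS]: N:empty,E:wait,S:empty,W:wait | queues: N=0 E=4 S=0 W=2
Step 4 [EW]: N:wait,E:car1-GO,S:wait,W:car4-GO | queues: N=0 E=3 S=0 W=1
Step 5 [EW]: N:wait,E:car2-GO,S:wait,W:car7-GO | queues: N=0 E=2 S=0 W=0
Step 6 [EW]: N:wait,E:car5-GO,S:wait,W:empty | queues: N=0 E=1 S=0 W=0
Step 7 [NS]: N:empty,E:wait,S:empty,W:wait | queues: N=0 E=1 S=0 W=0
Cars crossed by step 7: 7

Answer: 7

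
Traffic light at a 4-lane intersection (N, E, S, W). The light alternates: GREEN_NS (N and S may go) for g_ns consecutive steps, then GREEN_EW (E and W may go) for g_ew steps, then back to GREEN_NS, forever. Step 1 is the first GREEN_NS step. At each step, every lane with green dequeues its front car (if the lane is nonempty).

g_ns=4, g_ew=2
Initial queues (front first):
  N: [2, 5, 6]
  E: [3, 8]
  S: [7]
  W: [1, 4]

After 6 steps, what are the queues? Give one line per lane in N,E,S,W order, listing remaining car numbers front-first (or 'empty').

Step 1 [NS]: N:car2-GO,E:wait,S:car7-GO,W:wait | queues: N=2 E=2 S=0 W=2
Step 2 [NS]: N:car5-GO,E:wait,S:empty,W:wait | queues: N=1 E=2 S=0 W=2
Step 3 [NS]: N:car6-GO,E:wait,S:empty,W:wait | queues: N=0 E=2 S=0 W=2
Step 4 [NS]: N:empty,E:wait,S:empty,W:wait | queues: N=0 E=2 S=0 W=2
Step 5 [EW]: N:wait,E:car3-GO,S:wait,W:car1-GO | queues: N=0 E=1 S=0 W=1
Step 6 [EW]: N:wait,E:car8-GO,S:wait,W:car4-GO | queues: N=0 E=0 S=0 W=0

N: empty
E: empty
S: empty
W: empty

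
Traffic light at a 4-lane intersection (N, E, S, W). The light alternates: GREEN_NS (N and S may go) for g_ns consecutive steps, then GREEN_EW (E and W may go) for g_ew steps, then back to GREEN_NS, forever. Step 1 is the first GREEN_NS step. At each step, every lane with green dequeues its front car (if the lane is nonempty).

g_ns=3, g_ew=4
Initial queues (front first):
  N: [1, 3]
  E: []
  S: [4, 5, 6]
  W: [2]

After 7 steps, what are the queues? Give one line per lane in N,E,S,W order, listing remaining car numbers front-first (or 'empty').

Step 1 [NS]: N:car1-GO,E:wait,S:car4-GO,W:wait | queues: N=1 E=0 S=2 W=1
Step 2 [NS]: N:car3-GO,E:wait,S:car5-GO,W:wait | queues: N=0 E=0 S=1 W=1
Step 3 [NS]: N:empty,E:wait,S:car6-GO,W:wait | queues: N=0 E=0 S=0 W=1
Step 4 [EW]: N:wait,E:empty,S:wait,W:car2-GO | queues: N=0 E=0 S=0 W=0

N: empty
E: empty
S: empty
W: empty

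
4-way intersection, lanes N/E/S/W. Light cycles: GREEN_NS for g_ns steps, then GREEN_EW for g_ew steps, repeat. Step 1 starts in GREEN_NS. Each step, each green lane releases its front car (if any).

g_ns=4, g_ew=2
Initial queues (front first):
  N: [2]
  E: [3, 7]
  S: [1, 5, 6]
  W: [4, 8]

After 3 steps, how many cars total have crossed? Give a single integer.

Answer: 4

Derivation:
Step 1 [NS]: N:car2-GO,E:wait,S:car1-GO,W:wait | queues: N=0 E=2 S=2 W=2
Step 2 [NS]: N:empty,E:wait,S:car5-GO,W:wait | queues: N=0 E=2 S=1 W=2
Step 3 [NS]: N:empty,E:wait,S:car6-GO,W:wait | queues: N=0 E=2 S=0 W=2
Cars crossed by step 3: 4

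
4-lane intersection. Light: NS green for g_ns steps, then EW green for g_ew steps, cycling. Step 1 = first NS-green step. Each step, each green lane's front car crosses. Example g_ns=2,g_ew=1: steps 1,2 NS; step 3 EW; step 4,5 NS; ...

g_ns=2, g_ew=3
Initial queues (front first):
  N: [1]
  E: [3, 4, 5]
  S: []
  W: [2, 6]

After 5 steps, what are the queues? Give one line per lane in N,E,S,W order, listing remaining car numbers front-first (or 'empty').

Step 1 [NS]: N:car1-GO,E:wait,S:empty,W:wait | queues: N=0 E=3 S=0 W=2
Step 2 [NS]: N:empty,E:wait,S:empty,W:wait | queues: N=0 E=3 S=0 W=2
Step 3 [EW]: N:wait,E:car3-GO,S:wait,W:car2-GO | queues: N=0 E=2 S=0 W=1
Step 4 [EW]: N:wait,E:car4-GO,S:wait,W:car6-GO | queues: N=0 E=1 S=0 W=0
Step 5 [EW]: N:wait,E:car5-GO,S:wait,W:empty | queues: N=0 E=0 S=0 W=0

N: empty
E: empty
S: empty
W: empty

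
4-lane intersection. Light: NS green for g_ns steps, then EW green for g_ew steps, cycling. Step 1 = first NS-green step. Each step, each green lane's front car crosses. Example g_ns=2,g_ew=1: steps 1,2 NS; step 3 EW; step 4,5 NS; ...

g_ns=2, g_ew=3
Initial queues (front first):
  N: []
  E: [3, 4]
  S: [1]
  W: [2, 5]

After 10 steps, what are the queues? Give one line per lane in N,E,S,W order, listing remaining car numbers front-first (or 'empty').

Step 1 [NS]: N:empty,E:wait,S:car1-GO,W:wait | queues: N=0 E=2 S=0 W=2
Step 2 [NS]: N:empty,E:wait,S:empty,W:wait | queues: N=0 E=2 S=0 W=2
Step 3 [EW]: N:wait,E:car3-GO,S:wait,W:car2-GO | queues: N=0 E=1 S=0 W=1
Step 4 [EW]: N:wait,E:car4-GO,S:wait,W:car5-GO | queues: N=0 E=0 S=0 W=0

N: empty
E: empty
S: empty
W: empty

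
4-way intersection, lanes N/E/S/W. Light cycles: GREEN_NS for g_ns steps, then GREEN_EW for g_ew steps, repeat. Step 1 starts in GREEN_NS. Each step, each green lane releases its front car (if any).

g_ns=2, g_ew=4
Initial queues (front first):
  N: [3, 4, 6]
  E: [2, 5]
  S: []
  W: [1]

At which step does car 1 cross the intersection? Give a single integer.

Step 1 [NS]: N:car3-GO,E:wait,S:empty,W:wait | queues: N=2 E=2 S=0 W=1
Step 2 [NS]: N:car4-GO,E:wait,S:empty,W:wait | queues: N=1 E=2 S=0 W=1
Step 3 [EW]: N:wait,E:car2-GO,S:wait,W:car1-GO | queues: N=1 E=1 S=0 W=0
Step 4 [EW]: N:wait,E:car5-GO,S:wait,W:empty | queues: N=1 E=0 S=0 W=0
Step 5 [EW]: N:wait,E:empty,S:wait,W:empty | queues: N=1 E=0 S=0 W=0
Step 6 [EW]: N:wait,E:empty,S:wait,W:empty | queues: N=1 E=0 S=0 W=0
Step 7 [NS]: N:car6-GO,E:wait,S:empty,W:wait | queues: N=0 E=0 S=0 W=0
Car 1 crosses at step 3

3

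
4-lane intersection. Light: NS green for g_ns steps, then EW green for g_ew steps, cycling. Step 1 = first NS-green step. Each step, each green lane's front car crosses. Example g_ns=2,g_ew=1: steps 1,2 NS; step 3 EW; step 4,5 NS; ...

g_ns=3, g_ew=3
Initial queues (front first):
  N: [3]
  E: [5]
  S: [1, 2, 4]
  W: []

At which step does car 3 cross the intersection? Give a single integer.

Step 1 [NS]: N:car3-GO,E:wait,S:car1-GO,W:wait | queues: N=0 E=1 S=2 W=0
Step 2 [NS]: N:empty,E:wait,S:car2-GO,W:wait | queues: N=0 E=1 S=1 W=0
Step 3 [NS]: N:empty,E:wait,S:car4-GO,W:wait | queues: N=0 E=1 S=0 W=0
Step 4 [EW]: N:wait,E:car5-GO,S:wait,W:empty | queues: N=0 E=0 S=0 W=0
Car 3 crosses at step 1

1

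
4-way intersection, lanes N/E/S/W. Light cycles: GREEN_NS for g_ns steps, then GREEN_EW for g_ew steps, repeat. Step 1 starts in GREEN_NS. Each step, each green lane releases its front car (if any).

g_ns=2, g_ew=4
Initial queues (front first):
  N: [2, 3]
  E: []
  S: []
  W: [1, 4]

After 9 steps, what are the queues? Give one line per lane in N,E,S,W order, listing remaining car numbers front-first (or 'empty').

Step 1 [NS]: N:car2-GO,E:wait,S:empty,W:wait | queues: N=1 E=0 S=0 W=2
Step 2 [NS]: N:car3-GO,E:wait,S:empty,W:wait | queues: N=0 E=0 S=0 W=2
Step 3 [EW]: N:wait,E:empty,S:wait,W:car1-GO | queues: N=0 E=0 S=0 W=1
Step 4 [EW]: N:wait,E:empty,S:wait,W:car4-GO | queues: N=0 E=0 S=0 W=0

N: empty
E: empty
S: empty
W: empty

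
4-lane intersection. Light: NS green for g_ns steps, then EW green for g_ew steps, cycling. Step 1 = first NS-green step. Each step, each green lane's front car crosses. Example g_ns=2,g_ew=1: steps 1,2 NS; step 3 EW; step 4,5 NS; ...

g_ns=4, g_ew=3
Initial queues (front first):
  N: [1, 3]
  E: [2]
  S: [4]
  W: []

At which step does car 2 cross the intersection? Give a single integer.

Step 1 [NS]: N:car1-GO,E:wait,S:car4-GO,W:wait | queues: N=1 E=1 S=0 W=0
Step 2 [NS]: N:car3-GO,E:wait,S:empty,W:wait | queues: N=0 E=1 S=0 W=0
Step 3 [NS]: N:empty,E:wait,S:empty,W:wait | queues: N=0 E=1 S=0 W=0
Step 4 [NS]: N:empty,E:wait,S:empty,W:wait | queues: N=0 E=1 S=0 W=0
Step 5 [EW]: N:wait,E:car2-GO,S:wait,W:empty | queues: N=0 E=0 S=0 W=0
Car 2 crosses at step 5

5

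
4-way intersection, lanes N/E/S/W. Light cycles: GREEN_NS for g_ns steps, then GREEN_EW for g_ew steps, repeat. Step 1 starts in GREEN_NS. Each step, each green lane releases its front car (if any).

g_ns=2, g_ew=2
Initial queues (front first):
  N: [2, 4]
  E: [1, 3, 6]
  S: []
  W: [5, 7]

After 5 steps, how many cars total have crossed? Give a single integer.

Answer: 6

Derivation:
Step 1 [NS]: N:car2-GO,E:wait,S:empty,W:wait | queues: N=1 E=3 S=0 W=2
Step 2 [NS]: N:car4-GO,E:wait,S:empty,W:wait | queues: N=0 E=3 S=0 W=2
Step 3 [EW]: N:wait,E:car1-GO,S:wait,W:car5-GO | queues: N=0 E=2 S=0 W=1
Step 4 [EW]: N:wait,E:car3-GO,S:wait,W:car7-GO | queues: N=0 E=1 S=0 W=0
Step 5 [NS]: N:empty,E:wait,S:empty,W:wait | queues: N=0 E=1 S=0 W=0
Cars crossed by step 5: 6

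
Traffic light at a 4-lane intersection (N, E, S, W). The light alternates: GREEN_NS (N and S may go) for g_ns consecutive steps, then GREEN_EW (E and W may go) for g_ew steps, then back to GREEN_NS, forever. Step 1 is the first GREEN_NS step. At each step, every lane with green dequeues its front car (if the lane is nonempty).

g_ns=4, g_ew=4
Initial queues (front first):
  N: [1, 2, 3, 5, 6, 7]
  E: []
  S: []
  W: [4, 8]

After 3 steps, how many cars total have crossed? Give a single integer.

Answer: 3

Derivation:
Step 1 [NS]: N:car1-GO,E:wait,S:empty,W:wait | queues: N=5 E=0 S=0 W=2
Step 2 [NS]: N:car2-GO,E:wait,S:empty,W:wait | queues: N=4 E=0 S=0 W=2
Step 3 [NS]: N:car3-GO,E:wait,S:empty,W:wait | queues: N=3 E=0 S=0 W=2
Cars crossed by step 3: 3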